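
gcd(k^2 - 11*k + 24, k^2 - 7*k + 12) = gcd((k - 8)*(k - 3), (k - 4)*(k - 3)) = k - 3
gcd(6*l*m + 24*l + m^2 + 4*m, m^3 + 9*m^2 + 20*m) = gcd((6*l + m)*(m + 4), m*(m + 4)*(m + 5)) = m + 4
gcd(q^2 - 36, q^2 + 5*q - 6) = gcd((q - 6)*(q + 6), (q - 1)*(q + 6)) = q + 6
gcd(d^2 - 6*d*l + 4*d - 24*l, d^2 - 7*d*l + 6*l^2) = d - 6*l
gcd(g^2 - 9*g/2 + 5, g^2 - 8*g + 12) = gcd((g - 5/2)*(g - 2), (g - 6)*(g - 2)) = g - 2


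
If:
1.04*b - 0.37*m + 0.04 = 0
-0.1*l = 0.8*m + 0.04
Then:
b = 0.355769230769231*m - 0.0384615384615385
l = -8.0*m - 0.4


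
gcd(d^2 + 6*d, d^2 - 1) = 1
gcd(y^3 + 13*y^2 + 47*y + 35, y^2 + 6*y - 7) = y + 7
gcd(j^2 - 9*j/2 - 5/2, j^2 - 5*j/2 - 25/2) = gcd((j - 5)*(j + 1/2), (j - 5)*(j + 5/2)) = j - 5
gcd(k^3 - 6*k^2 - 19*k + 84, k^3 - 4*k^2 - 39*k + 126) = k^2 - 10*k + 21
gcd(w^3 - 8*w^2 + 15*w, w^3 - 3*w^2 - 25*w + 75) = w^2 - 8*w + 15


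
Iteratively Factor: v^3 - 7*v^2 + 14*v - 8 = (v - 2)*(v^2 - 5*v + 4) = (v - 4)*(v - 2)*(v - 1)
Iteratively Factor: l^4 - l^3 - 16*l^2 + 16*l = (l + 4)*(l^3 - 5*l^2 + 4*l) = l*(l + 4)*(l^2 - 5*l + 4) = l*(l - 4)*(l + 4)*(l - 1)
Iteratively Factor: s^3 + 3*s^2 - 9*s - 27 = (s + 3)*(s^2 - 9) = (s + 3)^2*(s - 3)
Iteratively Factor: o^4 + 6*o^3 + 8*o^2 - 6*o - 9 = (o + 1)*(o^3 + 5*o^2 + 3*o - 9) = (o + 1)*(o + 3)*(o^2 + 2*o - 3) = (o + 1)*(o + 3)^2*(o - 1)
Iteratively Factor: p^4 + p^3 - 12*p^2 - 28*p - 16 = (p + 2)*(p^3 - p^2 - 10*p - 8) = (p + 1)*(p + 2)*(p^2 - 2*p - 8) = (p + 1)*(p + 2)^2*(p - 4)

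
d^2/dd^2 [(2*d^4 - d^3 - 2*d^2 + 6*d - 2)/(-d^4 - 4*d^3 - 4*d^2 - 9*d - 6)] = 2*(9*d^9 + 30*d^8 + 84*d^7 - 67*d^6 - 600*d^5 - 996*d^4 - 443*d^3 + 690*d^2 + 612*d + 510)/(d^12 + 12*d^11 + 60*d^10 + 187*d^9 + 474*d^8 + 984*d^7 + 1603*d^6 + 2304*d^5 + 2664*d^4 + 2457*d^3 + 1890*d^2 + 972*d + 216)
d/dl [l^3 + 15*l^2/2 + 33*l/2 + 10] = 3*l^2 + 15*l + 33/2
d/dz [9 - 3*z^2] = -6*z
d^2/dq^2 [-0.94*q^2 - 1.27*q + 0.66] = -1.88000000000000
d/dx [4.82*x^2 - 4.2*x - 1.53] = 9.64*x - 4.2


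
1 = 1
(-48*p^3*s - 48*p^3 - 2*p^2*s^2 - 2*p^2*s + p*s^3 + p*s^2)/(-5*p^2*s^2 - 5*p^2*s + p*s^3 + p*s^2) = (48*p^2 + 2*p*s - s^2)/(s*(5*p - s))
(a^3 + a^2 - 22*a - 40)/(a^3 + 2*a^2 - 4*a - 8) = (a^2 - a - 20)/(a^2 - 4)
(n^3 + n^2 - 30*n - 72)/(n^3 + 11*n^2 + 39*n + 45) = (n^2 - 2*n - 24)/(n^2 + 8*n + 15)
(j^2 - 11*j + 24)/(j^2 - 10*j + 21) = (j - 8)/(j - 7)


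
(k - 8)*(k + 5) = k^2 - 3*k - 40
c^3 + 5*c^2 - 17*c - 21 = (c - 3)*(c + 1)*(c + 7)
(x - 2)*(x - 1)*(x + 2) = x^3 - x^2 - 4*x + 4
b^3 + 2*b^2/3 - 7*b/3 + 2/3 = (b - 1)*(b - 1/3)*(b + 2)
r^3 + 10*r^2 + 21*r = r*(r + 3)*(r + 7)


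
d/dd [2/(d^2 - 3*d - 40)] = 2*(3 - 2*d)/(-d^2 + 3*d + 40)^2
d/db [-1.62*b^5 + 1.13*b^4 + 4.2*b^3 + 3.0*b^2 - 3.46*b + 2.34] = -8.1*b^4 + 4.52*b^3 + 12.6*b^2 + 6.0*b - 3.46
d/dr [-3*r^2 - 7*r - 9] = -6*r - 7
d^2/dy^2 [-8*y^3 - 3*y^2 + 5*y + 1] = -48*y - 6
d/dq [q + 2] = 1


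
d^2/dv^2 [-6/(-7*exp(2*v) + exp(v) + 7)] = 6*((1 - 28*exp(v))*(-7*exp(2*v) + exp(v) + 7) - 2*(14*exp(v) - 1)^2*exp(v))*exp(v)/(-7*exp(2*v) + exp(v) + 7)^3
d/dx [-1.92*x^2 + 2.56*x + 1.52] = 2.56 - 3.84*x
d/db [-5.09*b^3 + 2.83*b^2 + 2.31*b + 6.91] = -15.27*b^2 + 5.66*b + 2.31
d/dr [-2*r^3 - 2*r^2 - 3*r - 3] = -6*r^2 - 4*r - 3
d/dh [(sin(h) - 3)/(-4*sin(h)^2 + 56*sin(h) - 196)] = (sin(h) + 1)*cos(h)/(4*(sin(h) - 7)^3)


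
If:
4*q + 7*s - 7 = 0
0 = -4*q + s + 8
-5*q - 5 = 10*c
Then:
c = -95/64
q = 63/32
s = -1/8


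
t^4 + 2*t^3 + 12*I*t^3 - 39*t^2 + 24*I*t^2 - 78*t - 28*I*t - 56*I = (t + 2)*(t + I)*(t + 4*I)*(t + 7*I)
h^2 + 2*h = h*(h + 2)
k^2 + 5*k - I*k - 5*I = (k + 5)*(k - I)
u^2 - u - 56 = (u - 8)*(u + 7)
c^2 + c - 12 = (c - 3)*(c + 4)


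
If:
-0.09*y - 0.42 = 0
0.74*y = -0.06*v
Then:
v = 57.56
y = -4.67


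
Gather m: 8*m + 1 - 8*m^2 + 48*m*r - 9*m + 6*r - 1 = -8*m^2 + m*(48*r - 1) + 6*r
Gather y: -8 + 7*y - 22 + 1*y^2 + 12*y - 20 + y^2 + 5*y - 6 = 2*y^2 + 24*y - 56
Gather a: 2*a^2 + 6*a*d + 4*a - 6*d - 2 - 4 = 2*a^2 + a*(6*d + 4) - 6*d - 6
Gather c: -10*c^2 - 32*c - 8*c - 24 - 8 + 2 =-10*c^2 - 40*c - 30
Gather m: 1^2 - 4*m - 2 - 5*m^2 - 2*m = -5*m^2 - 6*m - 1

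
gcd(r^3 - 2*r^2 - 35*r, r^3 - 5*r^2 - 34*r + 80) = r + 5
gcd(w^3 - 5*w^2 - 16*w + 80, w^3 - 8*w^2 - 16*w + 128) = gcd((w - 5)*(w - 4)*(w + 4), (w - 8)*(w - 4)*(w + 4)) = w^2 - 16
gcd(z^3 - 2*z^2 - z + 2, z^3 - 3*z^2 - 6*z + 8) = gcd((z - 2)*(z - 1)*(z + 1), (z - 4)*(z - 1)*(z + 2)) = z - 1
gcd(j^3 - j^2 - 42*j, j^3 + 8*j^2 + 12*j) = j^2 + 6*j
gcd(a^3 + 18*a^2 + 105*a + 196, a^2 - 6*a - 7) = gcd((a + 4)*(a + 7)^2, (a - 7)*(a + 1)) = 1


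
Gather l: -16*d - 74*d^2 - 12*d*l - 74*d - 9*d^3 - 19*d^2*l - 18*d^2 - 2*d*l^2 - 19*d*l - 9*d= -9*d^3 - 92*d^2 - 2*d*l^2 - 99*d + l*(-19*d^2 - 31*d)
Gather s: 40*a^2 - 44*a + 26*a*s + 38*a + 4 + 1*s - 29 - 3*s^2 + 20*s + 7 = 40*a^2 - 6*a - 3*s^2 + s*(26*a + 21) - 18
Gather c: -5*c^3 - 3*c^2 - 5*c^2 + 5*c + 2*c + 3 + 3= -5*c^3 - 8*c^2 + 7*c + 6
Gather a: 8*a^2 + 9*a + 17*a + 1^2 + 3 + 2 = 8*a^2 + 26*a + 6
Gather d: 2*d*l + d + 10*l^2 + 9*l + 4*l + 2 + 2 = d*(2*l + 1) + 10*l^2 + 13*l + 4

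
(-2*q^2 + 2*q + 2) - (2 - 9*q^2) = 7*q^2 + 2*q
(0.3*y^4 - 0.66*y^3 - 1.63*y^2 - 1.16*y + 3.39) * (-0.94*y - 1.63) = -0.282*y^5 + 0.1314*y^4 + 2.608*y^3 + 3.7473*y^2 - 1.2958*y - 5.5257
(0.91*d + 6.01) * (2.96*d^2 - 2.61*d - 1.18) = 2.6936*d^3 + 15.4145*d^2 - 16.7599*d - 7.0918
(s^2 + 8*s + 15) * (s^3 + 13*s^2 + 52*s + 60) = s^5 + 21*s^4 + 171*s^3 + 671*s^2 + 1260*s + 900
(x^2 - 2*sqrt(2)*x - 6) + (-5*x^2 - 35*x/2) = -4*x^2 - 35*x/2 - 2*sqrt(2)*x - 6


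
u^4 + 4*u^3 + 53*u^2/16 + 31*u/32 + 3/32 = (u + 1/4)^2*(u + 1/2)*(u + 3)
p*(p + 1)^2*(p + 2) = p^4 + 4*p^3 + 5*p^2 + 2*p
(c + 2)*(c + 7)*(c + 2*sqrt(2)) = c^3 + 2*sqrt(2)*c^2 + 9*c^2 + 14*c + 18*sqrt(2)*c + 28*sqrt(2)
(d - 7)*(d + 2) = d^2 - 5*d - 14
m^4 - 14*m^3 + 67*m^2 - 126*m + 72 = (m - 6)*(m - 4)*(m - 3)*(m - 1)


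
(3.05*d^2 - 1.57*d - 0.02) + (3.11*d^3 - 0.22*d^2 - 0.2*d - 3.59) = 3.11*d^3 + 2.83*d^2 - 1.77*d - 3.61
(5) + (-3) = 2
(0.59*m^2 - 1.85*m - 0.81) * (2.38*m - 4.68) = 1.4042*m^3 - 7.1642*m^2 + 6.7302*m + 3.7908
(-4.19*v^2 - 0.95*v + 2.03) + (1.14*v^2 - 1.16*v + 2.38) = -3.05*v^2 - 2.11*v + 4.41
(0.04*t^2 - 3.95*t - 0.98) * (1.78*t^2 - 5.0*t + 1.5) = 0.0712*t^4 - 7.231*t^3 + 18.0656*t^2 - 1.025*t - 1.47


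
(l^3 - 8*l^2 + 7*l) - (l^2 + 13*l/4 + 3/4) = l^3 - 9*l^2 + 15*l/4 - 3/4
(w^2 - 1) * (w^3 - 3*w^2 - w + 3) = w^5 - 3*w^4 - 2*w^3 + 6*w^2 + w - 3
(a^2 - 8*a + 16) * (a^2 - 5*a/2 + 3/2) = a^4 - 21*a^3/2 + 75*a^2/2 - 52*a + 24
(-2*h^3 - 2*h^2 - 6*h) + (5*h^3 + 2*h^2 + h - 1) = 3*h^3 - 5*h - 1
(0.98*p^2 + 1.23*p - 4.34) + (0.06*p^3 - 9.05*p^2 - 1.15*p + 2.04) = 0.06*p^3 - 8.07*p^2 + 0.0800000000000001*p - 2.3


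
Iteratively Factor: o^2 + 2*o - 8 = (o + 4)*(o - 2)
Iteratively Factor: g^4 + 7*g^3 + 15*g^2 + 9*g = (g + 1)*(g^3 + 6*g^2 + 9*g) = (g + 1)*(g + 3)*(g^2 + 3*g) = g*(g + 1)*(g + 3)*(g + 3)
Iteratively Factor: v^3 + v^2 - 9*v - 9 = (v + 1)*(v^2 - 9) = (v - 3)*(v + 1)*(v + 3)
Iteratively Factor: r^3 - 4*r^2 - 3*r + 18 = (r - 3)*(r^2 - r - 6) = (r - 3)^2*(r + 2)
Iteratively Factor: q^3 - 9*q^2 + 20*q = (q - 5)*(q^2 - 4*q) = q*(q - 5)*(q - 4)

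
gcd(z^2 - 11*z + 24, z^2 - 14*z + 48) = z - 8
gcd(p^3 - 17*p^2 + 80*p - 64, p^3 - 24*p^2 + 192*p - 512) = p^2 - 16*p + 64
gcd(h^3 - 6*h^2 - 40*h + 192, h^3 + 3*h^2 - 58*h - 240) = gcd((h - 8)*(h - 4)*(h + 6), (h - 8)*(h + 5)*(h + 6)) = h^2 - 2*h - 48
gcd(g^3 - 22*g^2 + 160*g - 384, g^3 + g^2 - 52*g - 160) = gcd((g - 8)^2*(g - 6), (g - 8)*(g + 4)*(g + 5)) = g - 8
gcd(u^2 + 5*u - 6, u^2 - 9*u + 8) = u - 1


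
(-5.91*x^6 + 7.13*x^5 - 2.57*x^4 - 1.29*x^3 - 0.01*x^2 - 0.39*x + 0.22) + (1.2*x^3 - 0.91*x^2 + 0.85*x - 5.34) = -5.91*x^6 + 7.13*x^5 - 2.57*x^4 - 0.0900000000000001*x^3 - 0.92*x^2 + 0.46*x - 5.12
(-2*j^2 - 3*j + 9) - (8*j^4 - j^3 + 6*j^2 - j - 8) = -8*j^4 + j^3 - 8*j^2 - 2*j + 17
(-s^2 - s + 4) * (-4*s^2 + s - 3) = 4*s^4 + 3*s^3 - 14*s^2 + 7*s - 12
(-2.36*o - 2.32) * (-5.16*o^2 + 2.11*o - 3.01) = 12.1776*o^3 + 6.9916*o^2 + 2.2084*o + 6.9832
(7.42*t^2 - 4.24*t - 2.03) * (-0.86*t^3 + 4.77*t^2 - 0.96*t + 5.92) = -6.3812*t^5 + 39.0398*t^4 - 25.6022*t^3 + 38.3137*t^2 - 23.152*t - 12.0176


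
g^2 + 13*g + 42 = (g + 6)*(g + 7)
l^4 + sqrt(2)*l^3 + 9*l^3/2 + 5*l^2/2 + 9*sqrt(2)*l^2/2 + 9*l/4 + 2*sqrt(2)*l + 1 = (l + 1/2)*(l + 4)*(l + sqrt(2)/2)^2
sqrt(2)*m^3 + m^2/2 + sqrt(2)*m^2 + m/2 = m*(m + 1)*(sqrt(2)*m + 1/2)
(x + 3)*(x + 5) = x^2 + 8*x + 15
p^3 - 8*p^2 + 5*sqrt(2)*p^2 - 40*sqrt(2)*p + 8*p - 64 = (p - 8)*(p + sqrt(2))*(p + 4*sqrt(2))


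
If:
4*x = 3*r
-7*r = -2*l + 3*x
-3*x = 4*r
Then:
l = 0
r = 0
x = 0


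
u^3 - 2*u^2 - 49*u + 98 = (u - 7)*(u - 2)*(u + 7)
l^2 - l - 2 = (l - 2)*(l + 1)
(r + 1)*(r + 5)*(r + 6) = r^3 + 12*r^2 + 41*r + 30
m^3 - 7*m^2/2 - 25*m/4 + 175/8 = (m - 7/2)*(m - 5/2)*(m + 5/2)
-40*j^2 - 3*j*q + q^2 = (-8*j + q)*(5*j + q)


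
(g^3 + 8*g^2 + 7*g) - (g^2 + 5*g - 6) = g^3 + 7*g^2 + 2*g + 6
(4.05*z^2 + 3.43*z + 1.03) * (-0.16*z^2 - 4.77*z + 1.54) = -0.648*z^4 - 19.8673*z^3 - 10.2889*z^2 + 0.3691*z + 1.5862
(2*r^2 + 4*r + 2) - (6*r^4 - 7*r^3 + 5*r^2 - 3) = -6*r^4 + 7*r^3 - 3*r^2 + 4*r + 5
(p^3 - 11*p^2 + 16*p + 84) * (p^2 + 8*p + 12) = p^5 - 3*p^4 - 60*p^3 + 80*p^2 + 864*p + 1008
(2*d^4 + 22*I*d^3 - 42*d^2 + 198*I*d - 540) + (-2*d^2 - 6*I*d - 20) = 2*d^4 + 22*I*d^3 - 44*d^2 + 192*I*d - 560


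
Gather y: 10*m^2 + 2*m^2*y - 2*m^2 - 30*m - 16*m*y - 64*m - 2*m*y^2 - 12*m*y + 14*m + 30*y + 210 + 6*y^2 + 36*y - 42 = 8*m^2 - 80*m + y^2*(6 - 2*m) + y*(2*m^2 - 28*m + 66) + 168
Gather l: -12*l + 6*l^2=6*l^2 - 12*l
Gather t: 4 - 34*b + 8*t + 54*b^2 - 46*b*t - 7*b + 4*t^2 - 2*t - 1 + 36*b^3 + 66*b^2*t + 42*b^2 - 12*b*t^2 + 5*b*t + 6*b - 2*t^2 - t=36*b^3 + 96*b^2 - 35*b + t^2*(2 - 12*b) + t*(66*b^2 - 41*b + 5) + 3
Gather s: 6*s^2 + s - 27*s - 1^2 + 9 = 6*s^2 - 26*s + 8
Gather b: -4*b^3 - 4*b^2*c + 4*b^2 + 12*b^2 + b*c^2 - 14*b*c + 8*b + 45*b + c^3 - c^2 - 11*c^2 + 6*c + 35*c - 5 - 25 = -4*b^3 + b^2*(16 - 4*c) + b*(c^2 - 14*c + 53) + c^3 - 12*c^2 + 41*c - 30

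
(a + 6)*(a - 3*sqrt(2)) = a^2 - 3*sqrt(2)*a + 6*a - 18*sqrt(2)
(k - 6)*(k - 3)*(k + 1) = k^3 - 8*k^2 + 9*k + 18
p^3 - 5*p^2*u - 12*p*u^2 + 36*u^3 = (p - 6*u)*(p - 2*u)*(p + 3*u)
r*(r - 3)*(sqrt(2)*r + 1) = sqrt(2)*r^3 - 3*sqrt(2)*r^2 + r^2 - 3*r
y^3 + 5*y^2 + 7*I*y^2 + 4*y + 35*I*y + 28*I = (y + 1)*(y + 4)*(y + 7*I)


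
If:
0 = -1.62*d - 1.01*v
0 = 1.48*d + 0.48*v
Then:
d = 0.00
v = 0.00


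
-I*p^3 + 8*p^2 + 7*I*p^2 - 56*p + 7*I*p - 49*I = (p - 7)*(p + 7*I)*(-I*p + 1)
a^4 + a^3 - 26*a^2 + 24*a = a*(a - 4)*(a - 1)*(a + 6)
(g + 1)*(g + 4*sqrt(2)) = g^2 + g + 4*sqrt(2)*g + 4*sqrt(2)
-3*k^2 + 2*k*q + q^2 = (-k + q)*(3*k + q)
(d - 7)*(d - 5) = d^2 - 12*d + 35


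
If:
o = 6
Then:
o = 6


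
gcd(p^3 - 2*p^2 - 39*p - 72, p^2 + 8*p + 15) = p + 3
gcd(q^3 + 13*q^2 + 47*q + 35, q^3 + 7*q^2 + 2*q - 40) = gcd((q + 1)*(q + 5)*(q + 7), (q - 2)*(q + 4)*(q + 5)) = q + 5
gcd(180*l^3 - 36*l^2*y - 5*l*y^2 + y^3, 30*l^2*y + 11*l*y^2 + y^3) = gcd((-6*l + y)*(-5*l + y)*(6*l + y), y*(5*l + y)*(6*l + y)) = 6*l + y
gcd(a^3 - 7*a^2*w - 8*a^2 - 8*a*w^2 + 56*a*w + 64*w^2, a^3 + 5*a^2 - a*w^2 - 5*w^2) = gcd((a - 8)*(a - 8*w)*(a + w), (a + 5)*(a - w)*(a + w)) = a + w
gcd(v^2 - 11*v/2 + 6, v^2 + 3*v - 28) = v - 4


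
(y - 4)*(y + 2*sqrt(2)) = y^2 - 4*y + 2*sqrt(2)*y - 8*sqrt(2)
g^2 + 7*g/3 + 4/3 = (g + 1)*(g + 4/3)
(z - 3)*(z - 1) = z^2 - 4*z + 3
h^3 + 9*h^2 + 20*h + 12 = (h + 1)*(h + 2)*(h + 6)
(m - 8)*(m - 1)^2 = m^3 - 10*m^2 + 17*m - 8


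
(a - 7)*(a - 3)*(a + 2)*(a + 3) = a^4 - 5*a^3 - 23*a^2 + 45*a + 126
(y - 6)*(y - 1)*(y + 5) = y^3 - 2*y^2 - 29*y + 30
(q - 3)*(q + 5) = q^2 + 2*q - 15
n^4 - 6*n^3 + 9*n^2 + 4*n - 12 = (n - 3)*(n - 2)^2*(n + 1)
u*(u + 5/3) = u^2 + 5*u/3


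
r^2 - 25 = (r - 5)*(r + 5)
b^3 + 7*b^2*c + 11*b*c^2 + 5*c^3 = (b + c)^2*(b + 5*c)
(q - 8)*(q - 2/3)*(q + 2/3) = q^3 - 8*q^2 - 4*q/9 + 32/9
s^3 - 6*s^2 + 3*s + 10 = (s - 5)*(s - 2)*(s + 1)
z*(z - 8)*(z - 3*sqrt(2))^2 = z^4 - 6*sqrt(2)*z^3 - 8*z^3 + 18*z^2 + 48*sqrt(2)*z^2 - 144*z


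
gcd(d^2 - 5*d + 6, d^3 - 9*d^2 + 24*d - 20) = d - 2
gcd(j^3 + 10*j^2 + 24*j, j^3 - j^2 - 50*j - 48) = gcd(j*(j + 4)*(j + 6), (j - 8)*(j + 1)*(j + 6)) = j + 6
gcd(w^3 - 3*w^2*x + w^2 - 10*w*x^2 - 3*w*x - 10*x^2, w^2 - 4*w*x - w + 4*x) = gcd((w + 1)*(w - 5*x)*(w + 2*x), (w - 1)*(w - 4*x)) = 1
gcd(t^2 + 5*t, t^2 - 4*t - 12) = 1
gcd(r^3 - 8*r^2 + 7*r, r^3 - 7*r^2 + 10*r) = r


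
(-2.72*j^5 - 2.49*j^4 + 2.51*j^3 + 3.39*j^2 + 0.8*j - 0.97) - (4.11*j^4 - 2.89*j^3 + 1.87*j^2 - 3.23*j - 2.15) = -2.72*j^5 - 6.6*j^4 + 5.4*j^3 + 1.52*j^2 + 4.03*j + 1.18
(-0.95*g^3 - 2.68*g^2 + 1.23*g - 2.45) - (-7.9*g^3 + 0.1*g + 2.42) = 6.95*g^3 - 2.68*g^2 + 1.13*g - 4.87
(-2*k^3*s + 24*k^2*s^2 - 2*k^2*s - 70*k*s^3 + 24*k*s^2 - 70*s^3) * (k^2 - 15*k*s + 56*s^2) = -2*k^5*s + 54*k^4*s^2 - 2*k^4*s - 542*k^3*s^3 + 54*k^3*s^2 + 2394*k^2*s^4 - 542*k^2*s^3 - 3920*k*s^5 + 2394*k*s^4 - 3920*s^5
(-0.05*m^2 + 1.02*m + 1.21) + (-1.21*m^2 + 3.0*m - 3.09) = -1.26*m^2 + 4.02*m - 1.88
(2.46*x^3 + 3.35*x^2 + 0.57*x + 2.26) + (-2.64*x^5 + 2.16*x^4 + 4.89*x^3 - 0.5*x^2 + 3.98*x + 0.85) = -2.64*x^5 + 2.16*x^4 + 7.35*x^3 + 2.85*x^2 + 4.55*x + 3.11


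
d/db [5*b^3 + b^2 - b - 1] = 15*b^2 + 2*b - 1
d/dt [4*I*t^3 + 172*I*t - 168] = I*(12*t^2 + 172)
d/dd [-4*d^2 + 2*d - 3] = 2 - 8*d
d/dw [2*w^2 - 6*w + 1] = 4*w - 6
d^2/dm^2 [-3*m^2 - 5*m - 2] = -6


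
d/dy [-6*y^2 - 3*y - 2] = -12*y - 3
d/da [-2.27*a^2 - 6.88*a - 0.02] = -4.54*a - 6.88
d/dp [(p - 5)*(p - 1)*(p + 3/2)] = 3*p^2 - 9*p - 4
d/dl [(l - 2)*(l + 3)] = 2*l + 1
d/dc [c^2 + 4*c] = 2*c + 4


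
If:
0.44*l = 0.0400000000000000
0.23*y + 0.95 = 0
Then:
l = 0.09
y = -4.13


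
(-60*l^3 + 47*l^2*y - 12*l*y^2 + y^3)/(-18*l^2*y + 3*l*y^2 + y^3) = (20*l^2 - 9*l*y + y^2)/(y*(6*l + y))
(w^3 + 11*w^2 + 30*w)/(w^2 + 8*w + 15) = w*(w + 6)/(w + 3)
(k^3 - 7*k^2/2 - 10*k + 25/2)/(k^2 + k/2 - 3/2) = (2*k^2 - 5*k - 25)/(2*k + 3)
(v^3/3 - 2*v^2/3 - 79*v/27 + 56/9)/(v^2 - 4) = (9*v^3 - 18*v^2 - 79*v + 168)/(27*(v^2 - 4))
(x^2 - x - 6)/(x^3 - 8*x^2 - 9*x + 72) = (x + 2)/(x^2 - 5*x - 24)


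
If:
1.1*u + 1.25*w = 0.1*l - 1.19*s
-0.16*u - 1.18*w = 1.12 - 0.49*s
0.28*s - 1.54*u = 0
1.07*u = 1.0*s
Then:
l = -11.86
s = 0.00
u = 0.00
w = -0.95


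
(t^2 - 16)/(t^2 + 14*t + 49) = (t^2 - 16)/(t^2 + 14*t + 49)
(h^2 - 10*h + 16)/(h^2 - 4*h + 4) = (h - 8)/(h - 2)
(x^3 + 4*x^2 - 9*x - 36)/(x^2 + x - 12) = x + 3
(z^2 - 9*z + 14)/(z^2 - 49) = (z - 2)/(z + 7)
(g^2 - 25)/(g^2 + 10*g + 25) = (g - 5)/(g + 5)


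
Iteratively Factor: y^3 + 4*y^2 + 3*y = (y)*(y^2 + 4*y + 3) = y*(y + 3)*(y + 1)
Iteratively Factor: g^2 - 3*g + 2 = (g - 2)*(g - 1)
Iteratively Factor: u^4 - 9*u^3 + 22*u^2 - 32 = (u - 4)*(u^3 - 5*u^2 + 2*u + 8) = (u - 4)^2*(u^2 - u - 2) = (u - 4)^2*(u - 2)*(u + 1)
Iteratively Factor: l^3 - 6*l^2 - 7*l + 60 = (l + 3)*(l^2 - 9*l + 20) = (l - 5)*(l + 3)*(l - 4)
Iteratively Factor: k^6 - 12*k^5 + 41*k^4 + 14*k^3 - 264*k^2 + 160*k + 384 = (k - 4)*(k^5 - 8*k^4 + 9*k^3 + 50*k^2 - 64*k - 96) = (k - 4)*(k - 3)*(k^4 - 5*k^3 - 6*k^2 + 32*k + 32) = (k - 4)*(k - 3)*(k + 2)*(k^3 - 7*k^2 + 8*k + 16) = (k - 4)^2*(k - 3)*(k + 2)*(k^2 - 3*k - 4) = (k - 4)^3*(k - 3)*(k + 2)*(k + 1)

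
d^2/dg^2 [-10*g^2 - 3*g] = -20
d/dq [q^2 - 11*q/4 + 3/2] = 2*q - 11/4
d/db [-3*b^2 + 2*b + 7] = 2 - 6*b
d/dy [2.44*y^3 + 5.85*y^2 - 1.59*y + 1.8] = 7.32*y^2 + 11.7*y - 1.59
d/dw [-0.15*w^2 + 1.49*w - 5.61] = 1.49 - 0.3*w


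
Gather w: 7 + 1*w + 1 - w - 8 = 0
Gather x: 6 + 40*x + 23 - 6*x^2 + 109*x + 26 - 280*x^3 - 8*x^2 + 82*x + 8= -280*x^3 - 14*x^2 + 231*x + 63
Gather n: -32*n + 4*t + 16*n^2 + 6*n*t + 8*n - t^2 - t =16*n^2 + n*(6*t - 24) - t^2 + 3*t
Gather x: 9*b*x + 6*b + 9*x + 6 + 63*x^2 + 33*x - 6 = 6*b + 63*x^2 + x*(9*b + 42)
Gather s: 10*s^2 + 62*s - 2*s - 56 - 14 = 10*s^2 + 60*s - 70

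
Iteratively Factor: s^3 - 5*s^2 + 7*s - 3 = (s - 1)*(s^2 - 4*s + 3) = (s - 3)*(s - 1)*(s - 1)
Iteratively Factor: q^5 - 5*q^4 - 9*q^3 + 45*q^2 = (q)*(q^4 - 5*q^3 - 9*q^2 + 45*q) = q*(q - 5)*(q^3 - 9*q) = q*(q - 5)*(q + 3)*(q^2 - 3*q) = q*(q - 5)*(q - 3)*(q + 3)*(q)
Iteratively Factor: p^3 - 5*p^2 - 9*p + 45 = (p + 3)*(p^2 - 8*p + 15) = (p - 5)*(p + 3)*(p - 3)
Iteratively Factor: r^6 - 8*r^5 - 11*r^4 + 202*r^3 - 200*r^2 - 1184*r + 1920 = (r + 3)*(r^5 - 11*r^4 + 22*r^3 + 136*r^2 - 608*r + 640) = (r - 4)*(r + 3)*(r^4 - 7*r^3 - 6*r^2 + 112*r - 160) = (r - 4)*(r + 3)*(r + 4)*(r^3 - 11*r^2 + 38*r - 40) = (r - 5)*(r - 4)*(r + 3)*(r + 4)*(r^2 - 6*r + 8) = (r - 5)*(r - 4)*(r - 2)*(r + 3)*(r + 4)*(r - 4)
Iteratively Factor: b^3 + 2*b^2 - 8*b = (b - 2)*(b^2 + 4*b) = b*(b - 2)*(b + 4)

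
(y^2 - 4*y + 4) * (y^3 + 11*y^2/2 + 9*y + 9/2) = y^5 + 3*y^4/2 - 9*y^3 - 19*y^2/2 + 18*y + 18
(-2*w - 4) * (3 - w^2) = 2*w^3 + 4*w^2 - 6*w - 12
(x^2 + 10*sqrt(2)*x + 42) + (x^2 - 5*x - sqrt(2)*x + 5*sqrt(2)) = 2*x^2 - 5*x + 9*sqrt(2)*x + 5*sqrt(2) + 42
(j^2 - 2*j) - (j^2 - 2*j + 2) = -2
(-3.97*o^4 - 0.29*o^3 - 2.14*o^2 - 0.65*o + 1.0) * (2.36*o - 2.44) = -9.3692*o^5 + 9.0024*o^4 - 4.3428*o^3 + 3.6876*o^2 + 3.946*o - 2.44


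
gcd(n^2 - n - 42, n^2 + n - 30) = n + 6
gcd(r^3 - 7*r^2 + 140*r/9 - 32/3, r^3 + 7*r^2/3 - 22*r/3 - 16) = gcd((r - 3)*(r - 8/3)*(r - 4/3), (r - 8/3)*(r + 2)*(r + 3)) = r - 8/3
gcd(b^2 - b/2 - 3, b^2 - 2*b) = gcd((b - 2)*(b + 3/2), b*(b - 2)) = b - 2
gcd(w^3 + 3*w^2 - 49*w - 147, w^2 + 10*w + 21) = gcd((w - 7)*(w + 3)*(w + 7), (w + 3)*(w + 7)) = w^2 + 10*w + 21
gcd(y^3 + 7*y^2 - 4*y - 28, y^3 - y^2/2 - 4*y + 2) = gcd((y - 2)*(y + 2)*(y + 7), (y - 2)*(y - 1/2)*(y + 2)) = y^2 - 4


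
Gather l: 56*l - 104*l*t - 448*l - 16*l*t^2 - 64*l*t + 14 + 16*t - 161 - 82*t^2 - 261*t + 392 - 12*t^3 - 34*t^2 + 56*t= l*(-16*t^2 - 168*t - 392) - 12*t^3 - 116*t^2 - 189*t + 245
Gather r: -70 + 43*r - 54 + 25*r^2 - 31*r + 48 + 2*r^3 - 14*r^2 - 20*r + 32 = 2*r^3 + 11*r^2 - 8*r - 44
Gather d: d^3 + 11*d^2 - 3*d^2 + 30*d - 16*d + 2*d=d^3 + 8*d^2 + 16*d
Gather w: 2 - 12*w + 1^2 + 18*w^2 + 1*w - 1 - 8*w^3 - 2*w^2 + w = -8*w^3 + 16*w^2 - 10*w + 2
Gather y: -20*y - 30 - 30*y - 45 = -50*y - 75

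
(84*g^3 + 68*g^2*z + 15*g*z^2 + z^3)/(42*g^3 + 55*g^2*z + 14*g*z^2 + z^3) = (2*g + z)/(g + z)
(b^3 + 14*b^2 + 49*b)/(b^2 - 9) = b*(b^2 + 14*b + 49)/(b^2 - 9)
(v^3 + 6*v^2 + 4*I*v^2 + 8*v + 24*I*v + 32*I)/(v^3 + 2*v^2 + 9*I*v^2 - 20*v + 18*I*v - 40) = (v + 4)/(v + 5*I)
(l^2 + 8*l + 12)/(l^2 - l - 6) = (l + 6)/(l - 3)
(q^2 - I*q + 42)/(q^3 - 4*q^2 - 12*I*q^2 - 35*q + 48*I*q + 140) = (q + 6*I)/(q^2 - q*(4 + 5*I) + 20*I)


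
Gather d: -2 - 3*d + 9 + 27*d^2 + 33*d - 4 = 27*d^2 + 30*d + 3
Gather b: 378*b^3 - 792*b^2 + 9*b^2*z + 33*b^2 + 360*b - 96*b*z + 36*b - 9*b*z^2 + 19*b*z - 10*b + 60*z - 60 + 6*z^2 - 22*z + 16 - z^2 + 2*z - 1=378*b^3 + b^2*(9*z - 759) + b*(-9*z^2 - 77*z + 386) + 5*z^2 + 40*z - 45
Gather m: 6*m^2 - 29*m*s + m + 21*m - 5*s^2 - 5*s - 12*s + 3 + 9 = 6*m^2 + m*(22 - 29*s) - 5*s^2 - 17*s + 12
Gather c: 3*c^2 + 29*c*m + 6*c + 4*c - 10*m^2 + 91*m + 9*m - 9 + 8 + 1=3*c^2 + c*(29*m + 10) - 10*m^2 + 100*m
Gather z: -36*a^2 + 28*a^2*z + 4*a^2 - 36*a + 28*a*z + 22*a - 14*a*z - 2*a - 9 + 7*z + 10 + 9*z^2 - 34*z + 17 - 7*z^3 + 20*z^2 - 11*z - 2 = -32*a^2 - 16*a - 7*z^3 + 29*z^2 + z*(28*a^2 + 14*a - 38) + 16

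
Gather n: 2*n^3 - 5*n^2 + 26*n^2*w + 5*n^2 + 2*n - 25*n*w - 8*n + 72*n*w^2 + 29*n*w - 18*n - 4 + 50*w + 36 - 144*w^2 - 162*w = 2*n^3 + 26*n^2*w + n*(72*w^2 + 4*w - 24) - 144*w^2 - 112*w + 32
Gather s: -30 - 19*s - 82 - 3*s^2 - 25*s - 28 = -3*s^2 - 44*s - 140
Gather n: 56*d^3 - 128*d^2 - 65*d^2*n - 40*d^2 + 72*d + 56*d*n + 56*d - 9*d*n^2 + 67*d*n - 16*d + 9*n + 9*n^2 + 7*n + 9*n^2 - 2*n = 56*d^3 - 168*d^2 + 112*d + n^2*(18 - 9*d) + n*(-65*d^2 + 123*d + 14)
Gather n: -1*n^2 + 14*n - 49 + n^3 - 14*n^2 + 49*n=n^3 - 15*n^2 + 63*n - 49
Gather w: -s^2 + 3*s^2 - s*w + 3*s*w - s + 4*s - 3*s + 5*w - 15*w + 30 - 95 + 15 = 2*s^2 + w*(2*s - 10) - 50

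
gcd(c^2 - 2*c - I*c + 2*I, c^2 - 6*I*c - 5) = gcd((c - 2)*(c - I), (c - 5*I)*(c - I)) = c - I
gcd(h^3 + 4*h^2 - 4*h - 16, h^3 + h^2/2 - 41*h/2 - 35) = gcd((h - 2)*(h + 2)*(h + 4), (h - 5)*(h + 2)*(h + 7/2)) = h + 2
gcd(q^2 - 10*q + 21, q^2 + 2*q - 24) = 1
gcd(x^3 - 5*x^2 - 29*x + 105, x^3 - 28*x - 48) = 1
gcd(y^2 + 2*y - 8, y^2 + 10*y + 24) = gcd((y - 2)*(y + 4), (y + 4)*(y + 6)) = y + 4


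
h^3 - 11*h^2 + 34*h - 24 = (h - 6)*(h - 4)*(h - 1)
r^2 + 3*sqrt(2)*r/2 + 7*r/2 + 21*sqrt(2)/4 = (r + 7/2)*(r + 3*sqrt(2)/2)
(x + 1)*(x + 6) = x^2 + 7*x + 6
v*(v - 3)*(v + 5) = v^3 + 2*v^2 - 15*v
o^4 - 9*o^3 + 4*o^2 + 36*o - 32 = (o - 8)*(o - 2)*(o - 1)*(o + 2)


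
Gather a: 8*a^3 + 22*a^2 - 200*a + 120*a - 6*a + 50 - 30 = 8*a^3 + 22*a^2 - 86*a + 20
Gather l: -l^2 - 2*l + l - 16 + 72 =-l^2 - l + 56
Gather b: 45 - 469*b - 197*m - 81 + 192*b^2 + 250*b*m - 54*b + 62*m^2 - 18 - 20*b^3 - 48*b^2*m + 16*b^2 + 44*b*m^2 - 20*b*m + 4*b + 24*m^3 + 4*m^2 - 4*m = -20*b^3 + b^2*(208 - 48*m) + b*(44*m^2 + 230*m - 519) + 24*m^3 + 66*m^2 - 201*m - 54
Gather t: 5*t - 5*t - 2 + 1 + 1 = 0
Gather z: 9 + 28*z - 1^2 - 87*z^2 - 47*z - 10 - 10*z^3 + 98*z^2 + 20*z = -10*z^3 + 11*z^2 + z - 2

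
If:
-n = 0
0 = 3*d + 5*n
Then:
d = 0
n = 0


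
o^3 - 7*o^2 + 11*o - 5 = (o - 5)*(o - 1)^2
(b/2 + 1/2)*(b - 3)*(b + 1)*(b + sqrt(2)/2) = b^4/2 - b^3/2 + sqrt(2)*b^3/4 - 5*b^2/2 - sqrt(2)*b^2/4 - 5*sqrt(2)*b/4 - 3*b/2 - 3*sqrt(2)/4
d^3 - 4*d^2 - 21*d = d*(d - 7)*(d + 3)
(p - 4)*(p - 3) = p^2 - 7*p + 12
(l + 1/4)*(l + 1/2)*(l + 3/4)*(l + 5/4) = l^4 + 11*l^3/4 + 41*l^2/16 + 61*l/64 + 15/128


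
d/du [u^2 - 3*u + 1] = 2*u - 3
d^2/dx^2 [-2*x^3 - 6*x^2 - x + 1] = -12*x - 12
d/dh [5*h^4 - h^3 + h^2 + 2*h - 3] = 20*h^3 - 3*h^2 + 2*h + 2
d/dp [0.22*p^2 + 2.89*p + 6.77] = 0.44*p + 2.89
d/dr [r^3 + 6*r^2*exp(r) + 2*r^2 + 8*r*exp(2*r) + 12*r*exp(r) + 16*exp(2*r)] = 6*r^2*exp(r) + 3*r^2 + 16*r*exp(2*r) + 24*r*exp(r) + 4*r + 40*exp(2*r) + 12*exp(r)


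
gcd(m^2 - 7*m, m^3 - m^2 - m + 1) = 1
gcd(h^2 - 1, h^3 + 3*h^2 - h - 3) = h^2 - 1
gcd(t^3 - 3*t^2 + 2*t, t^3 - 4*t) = t^2 - 2*t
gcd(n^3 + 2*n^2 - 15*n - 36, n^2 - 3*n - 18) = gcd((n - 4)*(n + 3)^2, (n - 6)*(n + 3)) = n + 3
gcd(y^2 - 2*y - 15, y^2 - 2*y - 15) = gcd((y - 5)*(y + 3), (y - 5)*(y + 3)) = y^2 - 2*y - 15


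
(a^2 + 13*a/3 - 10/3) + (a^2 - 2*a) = 2*a^2 + 7*a/3 - 10/3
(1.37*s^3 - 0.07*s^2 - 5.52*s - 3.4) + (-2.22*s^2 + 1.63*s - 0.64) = 1.37*s^3 - 2.29*s^2 - 3.89*s - 4.04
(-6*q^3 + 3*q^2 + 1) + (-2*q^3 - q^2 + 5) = -8*q^3 + 2*q^2 + 6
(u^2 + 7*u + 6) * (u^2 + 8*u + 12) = u^4 + 15*u^3 + 74*u^2 + 132*u + 72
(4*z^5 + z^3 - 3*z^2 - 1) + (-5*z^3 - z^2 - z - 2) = 4*z^5 - 4*z^3 - 4*z^2 - z - 3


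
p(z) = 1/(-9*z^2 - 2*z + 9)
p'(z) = (18*z + 2)/(-9*z^2 - 2*z + 9)^2 = 2*(9*z + 1)/(9*z^2 + 2*z - 9)^2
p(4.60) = -0.01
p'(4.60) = 0.00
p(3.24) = -0.01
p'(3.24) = 0.01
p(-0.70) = 0.17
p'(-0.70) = -0.30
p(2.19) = -0.03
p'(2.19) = 0.03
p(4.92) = -0.00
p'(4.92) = 0.00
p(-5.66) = -0.00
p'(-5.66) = -0.00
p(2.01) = -0.03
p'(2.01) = 0.04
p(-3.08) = -0.01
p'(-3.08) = -0.01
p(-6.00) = 0.00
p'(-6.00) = 0.00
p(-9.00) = 0.00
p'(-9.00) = 0.00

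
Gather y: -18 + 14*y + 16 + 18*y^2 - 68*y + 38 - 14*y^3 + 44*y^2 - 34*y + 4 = -14*y^3 + 62*y^2 - 88*y + 40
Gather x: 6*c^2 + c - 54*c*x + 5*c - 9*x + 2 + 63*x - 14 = 6*c^2 + 6*c + x*(54 - 54*c) - 12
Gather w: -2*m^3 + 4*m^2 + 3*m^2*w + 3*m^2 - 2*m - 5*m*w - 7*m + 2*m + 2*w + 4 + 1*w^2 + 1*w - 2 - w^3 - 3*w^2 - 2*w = -2*m^3 + 7*m^2 - 7*m - w^3 - 2*w^2 + w*(3*m^2 - 5*m + 1) + 2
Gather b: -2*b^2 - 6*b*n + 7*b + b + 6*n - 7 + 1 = -2*b^2 + b*(8 - 6*n) + 6*n - 6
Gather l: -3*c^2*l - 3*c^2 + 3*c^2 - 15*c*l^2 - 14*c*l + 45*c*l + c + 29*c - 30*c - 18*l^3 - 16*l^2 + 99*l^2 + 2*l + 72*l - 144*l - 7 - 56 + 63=-18*l^3 + l^2*(83 - 15*c) + l*(-3*c^2 + 31*c - 70)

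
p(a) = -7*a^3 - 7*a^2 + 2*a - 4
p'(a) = -21*a^2 - 14*a + 2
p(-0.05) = -4.12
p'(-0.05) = 2.65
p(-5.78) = 1102.29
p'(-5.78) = -618.66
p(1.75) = -59.45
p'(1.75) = -86.81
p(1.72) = -56.89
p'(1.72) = -84.21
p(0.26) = -4.08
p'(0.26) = -3.06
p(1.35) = -31.28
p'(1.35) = -55.17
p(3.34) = -336.23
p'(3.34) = -279.03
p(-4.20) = 382.74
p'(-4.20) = -309.64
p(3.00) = -250.00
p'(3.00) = -229.00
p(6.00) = -1756.00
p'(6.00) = -838.00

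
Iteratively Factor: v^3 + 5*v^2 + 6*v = (v + 2)*(v^2 + 3*v) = (v + 2)*(v + 3)*(v)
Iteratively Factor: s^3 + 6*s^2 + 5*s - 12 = (s + 3)*(s^2 + 3*s - 4) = (s - 1)*(s + 3)*(s + 4)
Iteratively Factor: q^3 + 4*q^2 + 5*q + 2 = (q + 2)*(q^2 + 2*q + 1) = (q + 1)*(q + 2)*(q + 1)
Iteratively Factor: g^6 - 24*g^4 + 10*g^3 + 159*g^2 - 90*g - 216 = (g + 3)*(g^5 - 3*g^4 - 15*g^3 + 55*g^2 - 6*g - 72) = (g - 3)*(g + 3)*(g^4 - 15*g^2 + 10*g + 24) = (g - 3)^2*(g + 3)*(g^3 + 3*g^2 - 6*g - 8) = (g - 3)^2*(g + 1)*(g + 3)*(g^2 + 2*g - 8) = (g - 3)^2*(g + 1)*(g + 3)*(g + 4)*(g - 2)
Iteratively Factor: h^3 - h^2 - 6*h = (h + 2)*(h^2 - 3*h) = h*(h + 2)*(h - 3)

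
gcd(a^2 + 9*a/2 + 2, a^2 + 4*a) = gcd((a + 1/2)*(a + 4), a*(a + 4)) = a + 4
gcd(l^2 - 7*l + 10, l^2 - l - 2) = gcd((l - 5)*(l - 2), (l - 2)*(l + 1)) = l - 2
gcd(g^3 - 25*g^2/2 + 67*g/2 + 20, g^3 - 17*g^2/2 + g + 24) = g - 8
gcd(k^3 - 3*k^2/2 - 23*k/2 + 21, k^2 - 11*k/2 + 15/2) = k - 3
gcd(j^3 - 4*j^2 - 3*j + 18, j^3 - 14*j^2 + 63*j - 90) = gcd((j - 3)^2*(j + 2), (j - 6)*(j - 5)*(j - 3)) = j - 3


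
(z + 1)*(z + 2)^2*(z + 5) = z^4 + 10*z^3 + 33*z^2 + 44*z + 20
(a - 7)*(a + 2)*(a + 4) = a^3 - a^2 - 34*a - 56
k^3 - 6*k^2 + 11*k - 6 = (k - 3)*(k - 2)*(k - 1)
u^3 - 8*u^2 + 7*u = u*(u - 7)*(u - 1)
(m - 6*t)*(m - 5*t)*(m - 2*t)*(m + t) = m^4 - 12*m^3*t + 39*m^2*t^2 - 8*m*t^3 - 60*t^4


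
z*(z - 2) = z^2 - 2*z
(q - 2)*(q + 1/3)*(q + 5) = q^3 + 10*q^2/3 - 9*q - 10/3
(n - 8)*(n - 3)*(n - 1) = n^3 - 12*n^2 + 35*n - 24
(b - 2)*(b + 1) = b^2 - b - 2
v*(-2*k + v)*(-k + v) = 2*k^2*v - 3*k*v^2 + v^3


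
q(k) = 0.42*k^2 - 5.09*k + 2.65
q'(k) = 0.84*k - 5.09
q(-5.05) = 39.07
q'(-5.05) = -9.33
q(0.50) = 0.21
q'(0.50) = -4.67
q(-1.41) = 10.66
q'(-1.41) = -6.27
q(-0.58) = 5.74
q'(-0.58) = -5.58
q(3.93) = -10.87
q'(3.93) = -1.79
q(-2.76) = 19.90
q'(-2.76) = -7.41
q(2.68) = -7.97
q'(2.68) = -2.84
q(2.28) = -6.77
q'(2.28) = -3.17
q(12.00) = 2.05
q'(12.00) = 4.99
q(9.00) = -9.14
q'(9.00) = 2.47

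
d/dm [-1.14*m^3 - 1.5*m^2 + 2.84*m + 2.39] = -3.42*m^2 - 3.0*m + 2.84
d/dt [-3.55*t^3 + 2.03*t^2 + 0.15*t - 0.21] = -10.65*t^2 + 4.06*t + 0.15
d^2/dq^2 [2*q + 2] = 0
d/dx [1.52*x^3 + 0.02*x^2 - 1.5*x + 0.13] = 4.56*x^2 + 0.04*x - 1.5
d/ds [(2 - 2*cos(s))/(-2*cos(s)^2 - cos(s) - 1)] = 2*(-4*cos(s) + cos(2*s) - 1)*sin(s)/(cos(s) + cos(2*s) + 2)^2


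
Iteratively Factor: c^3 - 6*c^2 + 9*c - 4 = (c - 1)*(c^2 - 5*c + 4) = (c - 4)*(c - 1)*(c - 1)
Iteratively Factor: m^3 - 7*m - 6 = (m - 3)*(m^2 + 3*m + 2) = (m - 3)*(m + 2)*(m + 1)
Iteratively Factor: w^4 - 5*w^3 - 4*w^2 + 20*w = (w + 2)*(w^3 - 7*w^2 + 10*w) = w*(w + 2)*(w^2 - 7*w + 10) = w*(w - 2)*(w + 2)*(w - 5)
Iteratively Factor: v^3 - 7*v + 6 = (v - 2)*(v^2 + 2*v - 3) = (v - 2)*(v + 3)*(v - 1)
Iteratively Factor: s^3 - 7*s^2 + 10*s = (s - 5)*(s^2 - 2*s) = (s - 5)*(s - 2)*(s)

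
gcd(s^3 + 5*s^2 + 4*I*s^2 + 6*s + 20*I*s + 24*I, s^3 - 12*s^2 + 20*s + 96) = s + 2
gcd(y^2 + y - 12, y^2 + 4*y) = y + 4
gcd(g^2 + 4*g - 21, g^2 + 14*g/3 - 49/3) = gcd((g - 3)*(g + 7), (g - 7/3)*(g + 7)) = g + 7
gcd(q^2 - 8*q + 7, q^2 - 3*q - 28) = q - 7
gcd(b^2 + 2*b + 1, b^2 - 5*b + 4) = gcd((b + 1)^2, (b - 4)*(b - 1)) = 1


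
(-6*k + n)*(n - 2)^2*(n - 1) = -6*k*n^3 + 30*k*n^2 - 48*k*n + 24*k + n^4 - 5*n^3 + 8*n^2 - 4*n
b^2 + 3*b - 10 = (b - 2)*(b + 5)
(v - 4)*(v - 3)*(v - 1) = v^3 - 8*v^2 + 19*v - 12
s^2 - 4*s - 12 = (s - 6)*(s + 2)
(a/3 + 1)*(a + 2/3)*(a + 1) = a^3/3 + 14*a^2/9 + 17*a/9 + 2/3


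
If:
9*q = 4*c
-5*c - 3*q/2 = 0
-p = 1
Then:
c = 0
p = -1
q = 0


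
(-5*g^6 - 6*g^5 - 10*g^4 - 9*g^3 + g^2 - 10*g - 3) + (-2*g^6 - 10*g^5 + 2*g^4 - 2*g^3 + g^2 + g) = -7*g^6 - 16*g^5 - 8*g^4 - 11*g^3 + 2*g^2 - 9*g - 3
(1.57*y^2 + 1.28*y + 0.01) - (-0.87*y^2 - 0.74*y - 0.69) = 2.44*y^2 + 2.02*y + 0.7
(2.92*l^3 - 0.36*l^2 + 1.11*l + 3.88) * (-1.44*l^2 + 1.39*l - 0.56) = -4.2048*l^5 + 4.5772*l^4 - 3.734*l^3 - 3.8427*l^2 + 4.7716*l - 2.1728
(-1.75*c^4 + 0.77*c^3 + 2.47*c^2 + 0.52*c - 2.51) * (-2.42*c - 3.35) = 4.235*c^5 + 3.9991*c^4 - 8.5569*c^3 - 9.5329*c^2 + 4.3322*c + 8.4085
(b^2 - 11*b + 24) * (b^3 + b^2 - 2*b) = b^5 - 10*b^4 + 11*b^3 + 46*b^2 - 48*b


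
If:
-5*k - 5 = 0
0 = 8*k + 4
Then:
No Solution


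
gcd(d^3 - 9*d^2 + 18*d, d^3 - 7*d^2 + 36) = d^2 - 9*d + 18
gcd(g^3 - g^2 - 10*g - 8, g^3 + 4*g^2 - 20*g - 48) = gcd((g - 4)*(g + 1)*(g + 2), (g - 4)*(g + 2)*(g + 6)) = g^2 - 2*g - 8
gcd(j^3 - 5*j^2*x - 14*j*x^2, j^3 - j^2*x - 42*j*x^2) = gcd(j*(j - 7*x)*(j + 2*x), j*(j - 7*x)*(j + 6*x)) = -j^2 + 7*j*x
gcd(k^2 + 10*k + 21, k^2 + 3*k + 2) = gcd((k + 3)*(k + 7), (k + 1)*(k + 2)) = 1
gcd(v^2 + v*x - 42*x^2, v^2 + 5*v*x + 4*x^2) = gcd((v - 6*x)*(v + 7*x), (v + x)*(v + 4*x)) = 1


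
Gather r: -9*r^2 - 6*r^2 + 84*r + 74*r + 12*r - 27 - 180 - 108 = -15*r^2 + 170*r - 315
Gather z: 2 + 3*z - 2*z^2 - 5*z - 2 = -2*z^2 - 2*z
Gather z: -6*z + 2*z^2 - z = 2*z^2 - 7*z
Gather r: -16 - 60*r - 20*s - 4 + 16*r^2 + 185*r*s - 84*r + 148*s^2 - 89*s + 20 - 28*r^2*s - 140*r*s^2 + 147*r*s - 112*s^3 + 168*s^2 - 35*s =r^2*(16 - 28*s) + r*(-140*s^2 + 332*s - 144) - 112*s^3 + 316*s^2 - 144*s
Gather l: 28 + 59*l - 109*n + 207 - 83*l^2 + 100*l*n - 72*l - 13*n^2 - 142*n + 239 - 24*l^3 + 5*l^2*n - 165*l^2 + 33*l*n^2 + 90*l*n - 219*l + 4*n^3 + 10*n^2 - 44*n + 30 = -24*l^3 + l^2*(5*n - 248) + l*(33*n^2 + 190*n - 232) + 4*n^3 - 3*n^2 - 295*n + 504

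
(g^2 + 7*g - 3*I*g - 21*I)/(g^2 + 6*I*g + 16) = (g^2 + g*(7 - 3*I) - 21*I)/(g^2 + 6*I*g + 16)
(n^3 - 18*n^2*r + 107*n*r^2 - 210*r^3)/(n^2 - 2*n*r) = (n^3 - 18*n^2*r + 107*n*r^2 - 210*r^3)/(n*(n - 2*r))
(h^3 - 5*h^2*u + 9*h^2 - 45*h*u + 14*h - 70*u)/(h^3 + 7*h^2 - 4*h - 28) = (h - 5*u)/(h - 2)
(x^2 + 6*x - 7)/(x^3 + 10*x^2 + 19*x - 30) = (x + 7)/(x^2 + 11*x + 30)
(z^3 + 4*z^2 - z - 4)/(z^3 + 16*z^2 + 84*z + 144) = (z^2 - 1)/(z^2 + 12*z + 36)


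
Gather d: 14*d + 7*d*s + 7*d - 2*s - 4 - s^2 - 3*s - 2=d*(7*s + 21) - s^2 - 5*s - 6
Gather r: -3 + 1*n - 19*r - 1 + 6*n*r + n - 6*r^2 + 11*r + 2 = 2*n - 6*r^2 + r*(6*n - 8) - 2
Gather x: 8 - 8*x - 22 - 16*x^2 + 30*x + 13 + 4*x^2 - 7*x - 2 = -12*x^2 + 15*x - 3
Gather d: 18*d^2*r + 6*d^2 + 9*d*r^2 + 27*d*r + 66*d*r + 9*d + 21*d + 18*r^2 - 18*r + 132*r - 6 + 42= d^2*(18*r + 6) + d*(9*r^2 + 93*r + 30) + 18*r^2 + 114*r + 36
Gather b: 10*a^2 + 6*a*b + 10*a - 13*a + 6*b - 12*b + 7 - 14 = 10*a^2 - 3*a + b*(6*a - 6) - 7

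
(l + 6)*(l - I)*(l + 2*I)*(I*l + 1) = I*l^4 + 6*I*l^3 + 3*I*l^2 + 2*l + 18*I*l + 12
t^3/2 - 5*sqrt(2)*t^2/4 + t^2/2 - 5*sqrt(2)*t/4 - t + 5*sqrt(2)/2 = (t/2 + 1)*(t - 1)*(t - 5*sqrt(2)/2)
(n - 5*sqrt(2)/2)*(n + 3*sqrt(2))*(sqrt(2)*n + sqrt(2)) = sqrt(2)*n^3 + n^2 + sqrt(2)*n^2 - 15*sqrt(2)*n + n - 15*sqrt(2)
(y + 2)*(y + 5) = y^2 + 7*y + 10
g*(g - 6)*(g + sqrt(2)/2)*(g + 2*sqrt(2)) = g^4 - 6*g^3 + 5*sqrt(2)*g^3/2 - 15*sqrt(2)*g^2 + 2*g^2 - 12*g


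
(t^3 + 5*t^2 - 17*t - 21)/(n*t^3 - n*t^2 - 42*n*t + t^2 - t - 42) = (-t^3 - 5*t^2 + 17*t + 21)/(-n*t^3 + n*t^2 + 42*n*t - t^2 + t + 42)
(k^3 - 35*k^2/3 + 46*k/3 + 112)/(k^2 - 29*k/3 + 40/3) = (3*k^2 - 11*k - 42)/(3*k - 5)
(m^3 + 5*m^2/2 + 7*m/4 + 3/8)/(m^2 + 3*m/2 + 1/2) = (m^2 + 2*m + 3/4)/(m + 1)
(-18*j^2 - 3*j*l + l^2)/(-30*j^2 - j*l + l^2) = (3*j + l)/(5*j + l)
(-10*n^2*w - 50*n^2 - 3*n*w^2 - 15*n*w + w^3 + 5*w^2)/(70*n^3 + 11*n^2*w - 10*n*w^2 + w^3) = (w + 5)/(-7*n + w)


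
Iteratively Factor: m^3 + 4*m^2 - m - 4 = (m + 1)*(m^2 + 3*m - 4) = (m - 1)*(m + 1)*(m + 4)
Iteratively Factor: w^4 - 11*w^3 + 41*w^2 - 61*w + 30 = (w - 5)*(w^3 - 6*w^2 + 11*w - 6) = (w - 5)*(w - 2)*(w^2 - 4*w + 3) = (w - 5)*(w - 2)*(w - 1)*(w - 3)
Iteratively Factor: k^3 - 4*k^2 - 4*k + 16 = (k - 2)*(k^2 - 2*k - 8) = (k - 4)*(k - 2)*(k + 2)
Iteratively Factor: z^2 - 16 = (z + 4)*(z - 4)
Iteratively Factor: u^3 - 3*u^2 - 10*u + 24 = (u - 2)*(u^2 - u - 12) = (u - 2)*(u + 3)*(u - 4)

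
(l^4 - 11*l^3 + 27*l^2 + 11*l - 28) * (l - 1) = l^5 - 12*l^4 + 38*l^3 - 16*l^2 - 39*l + 28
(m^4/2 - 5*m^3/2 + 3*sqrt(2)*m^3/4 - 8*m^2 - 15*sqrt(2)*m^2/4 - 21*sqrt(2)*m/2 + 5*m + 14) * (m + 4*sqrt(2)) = m^5/2 - 5*m^4/2 + 11*sqrt(2)*m^4/4 - 55*sqrt(2)*m^3/4 - 2*m^3 - 85*sqrt(2)*m^2/2 - 25*m^2 - 70*m + 20*sqrt(2)*m + 56*sqrt(2)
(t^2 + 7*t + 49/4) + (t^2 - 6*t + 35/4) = 2*t^2 + t + 21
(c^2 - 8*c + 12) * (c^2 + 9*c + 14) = c^4 + c^3 - 46*c^2 - 4*c + 168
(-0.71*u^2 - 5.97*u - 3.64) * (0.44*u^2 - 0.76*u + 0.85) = -0.3124*u^4 - 2.0872*u^3 + 2.3321*u^2 - 2.3081*u - 3.094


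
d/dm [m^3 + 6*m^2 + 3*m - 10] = 3*m^2 + 12*m + 3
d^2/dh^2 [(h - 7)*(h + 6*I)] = 2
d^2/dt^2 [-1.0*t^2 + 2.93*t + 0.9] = -2.00000000000000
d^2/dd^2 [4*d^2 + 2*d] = 8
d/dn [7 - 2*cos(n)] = 2*sin(n)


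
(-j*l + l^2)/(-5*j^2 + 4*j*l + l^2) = l/(5*j + l)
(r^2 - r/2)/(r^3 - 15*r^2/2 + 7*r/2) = 1/(r - 7)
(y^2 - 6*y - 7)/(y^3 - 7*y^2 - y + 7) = 1/(y - 1)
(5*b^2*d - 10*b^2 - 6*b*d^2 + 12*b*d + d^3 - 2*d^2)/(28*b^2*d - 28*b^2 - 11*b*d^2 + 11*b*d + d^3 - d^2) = (5*b^2*d - 10*b^2 - 6*b*d^2 + 12*b*d + d^3 - 2*d^2)/(28*b^2*d - 28*b^2 - 11*b*d^2 + 11*b*d + d^3 - d^2)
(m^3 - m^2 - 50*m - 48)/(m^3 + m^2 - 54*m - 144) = (m + 1)/(m + 3)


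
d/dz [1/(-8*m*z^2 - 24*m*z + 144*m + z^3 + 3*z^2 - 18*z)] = (16*m*z + 24*m - 3*z^2 - 6*z + 18)/(8*m*z^2 + 24*m*z - 144*m - z^3 - 3*z^2 + 18*z)^2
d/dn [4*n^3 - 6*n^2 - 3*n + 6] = 12*n^2 - 12*n - 3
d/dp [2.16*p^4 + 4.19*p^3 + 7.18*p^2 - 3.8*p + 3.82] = 8.64*p^3 + 12.57*p^2 + 14.36*p - 3.8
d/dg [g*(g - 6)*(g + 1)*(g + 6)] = 4*g^3 + 3*g^2 - 72*g - 36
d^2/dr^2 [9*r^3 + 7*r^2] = 54*r + 14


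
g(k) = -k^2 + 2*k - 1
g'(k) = 2 - 2*k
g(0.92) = -0.01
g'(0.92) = 0.16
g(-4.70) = -32.49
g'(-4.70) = 11.40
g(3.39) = -5.71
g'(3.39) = -4.78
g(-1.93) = -8.58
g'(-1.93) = 5.86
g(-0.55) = -2.40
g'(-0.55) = 3.10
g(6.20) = -27.04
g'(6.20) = -10.40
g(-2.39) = -11.49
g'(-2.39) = 6.78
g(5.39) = -19.27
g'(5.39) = -8.78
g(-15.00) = -256.00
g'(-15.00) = 32.00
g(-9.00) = -100.00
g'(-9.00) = 20.00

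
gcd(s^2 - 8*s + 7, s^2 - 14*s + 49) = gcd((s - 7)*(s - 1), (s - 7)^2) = s - 7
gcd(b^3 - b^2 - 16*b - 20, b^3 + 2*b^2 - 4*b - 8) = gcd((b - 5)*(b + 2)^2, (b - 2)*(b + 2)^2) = b^2 + 4*b + 4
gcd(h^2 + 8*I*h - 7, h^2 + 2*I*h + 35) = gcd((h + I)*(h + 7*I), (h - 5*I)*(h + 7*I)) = h + 7*I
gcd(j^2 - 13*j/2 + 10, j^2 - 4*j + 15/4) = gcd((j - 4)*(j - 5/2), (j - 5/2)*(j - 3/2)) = j - 5/2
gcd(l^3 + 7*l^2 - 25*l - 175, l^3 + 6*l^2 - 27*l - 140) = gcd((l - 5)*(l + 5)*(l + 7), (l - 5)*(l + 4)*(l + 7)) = l^2 + 2*l - 35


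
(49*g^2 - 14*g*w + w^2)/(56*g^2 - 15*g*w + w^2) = (-7*g + w)/(-8*g + w)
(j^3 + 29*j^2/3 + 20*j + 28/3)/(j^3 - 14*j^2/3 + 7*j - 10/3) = (3*j^3 + 29*j^2 + 60*j + 28)/(3*j^3 - 14*j^2 + 21*j - 10)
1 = 1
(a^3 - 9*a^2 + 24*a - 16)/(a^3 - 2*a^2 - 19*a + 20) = (a^2 - 8*a + 16)/(a^2 - a - 20)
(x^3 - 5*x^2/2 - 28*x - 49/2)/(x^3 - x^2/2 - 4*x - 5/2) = (2*x^2 - 7*x - 49)/(2*x^2 - 3*x - 5)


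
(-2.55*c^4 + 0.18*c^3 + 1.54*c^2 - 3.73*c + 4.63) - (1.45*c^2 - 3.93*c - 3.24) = -2.55*c^4 + 0.18*c^3 + 0.0900000000000001*c^2 + 0.2*c + 7.87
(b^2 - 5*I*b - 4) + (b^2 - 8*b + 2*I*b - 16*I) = 2*b^2 - 8*b - 3*I*b - 4 - 16*I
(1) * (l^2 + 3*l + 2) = l^2 + 3*l + 2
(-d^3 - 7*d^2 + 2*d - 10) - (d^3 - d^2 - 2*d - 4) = -2*d^3 - 6*d^2 + 4*d - 6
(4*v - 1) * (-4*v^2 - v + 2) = -16*v^3 + 9*v - 2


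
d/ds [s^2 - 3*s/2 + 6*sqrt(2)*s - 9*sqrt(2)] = 2*s - 3/2 + 6*sqrt(2)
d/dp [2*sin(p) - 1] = 2*cos(p)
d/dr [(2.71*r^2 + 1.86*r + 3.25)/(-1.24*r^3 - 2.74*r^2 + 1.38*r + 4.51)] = (3.3604*r^4 + 4.6128*r^3 + 20.9262*r^2 + 42.2542*r + 3.9036)/(1.5376*r^6 + 6.7952*r^5 + 4.0852*r^4 - 18.7472*r^3 - 22.8104*r^2 + 12.4476*r + 20.3401)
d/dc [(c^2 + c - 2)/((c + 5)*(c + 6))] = 2*(5*c^2 + 32*c + 26)/(c^4 + 22*c^3 + 181*c^2 + 660*c + 900)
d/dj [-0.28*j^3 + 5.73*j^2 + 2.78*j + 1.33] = -0.84*j^2 + 11.46*j + 2.78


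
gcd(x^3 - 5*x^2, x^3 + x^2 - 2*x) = x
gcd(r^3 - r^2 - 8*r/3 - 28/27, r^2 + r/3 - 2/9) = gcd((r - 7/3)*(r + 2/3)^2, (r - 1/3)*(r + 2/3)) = r + 2/3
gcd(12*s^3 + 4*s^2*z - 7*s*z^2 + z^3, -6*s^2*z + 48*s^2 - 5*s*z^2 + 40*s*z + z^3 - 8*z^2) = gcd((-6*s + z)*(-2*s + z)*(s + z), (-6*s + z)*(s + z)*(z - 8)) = -6*s^2 - 5*s*z + z^2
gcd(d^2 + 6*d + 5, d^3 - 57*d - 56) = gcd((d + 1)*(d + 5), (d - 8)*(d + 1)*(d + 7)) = d + 1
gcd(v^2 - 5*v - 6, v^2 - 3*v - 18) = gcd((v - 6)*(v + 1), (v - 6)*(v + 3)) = v - 6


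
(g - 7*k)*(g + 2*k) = g^2 - 5*g*k - 14*k^2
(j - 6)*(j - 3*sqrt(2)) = j^2 - 6*j - 3*sqrt(2)*j + 18*sqrt(2)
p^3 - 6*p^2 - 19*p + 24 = (p - 8)*(p - 1)*(p + 3)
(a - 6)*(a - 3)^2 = a^3 - 12*a^2 + 45*a - 54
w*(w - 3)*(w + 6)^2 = w^4 + 9*w^3 - 108*w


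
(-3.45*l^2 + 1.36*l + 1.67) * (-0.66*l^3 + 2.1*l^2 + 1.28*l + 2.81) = 2.277*l^5 - 8.1426*l^4 - 2.6622*l^3 - 4.4467*l^2 + 5.9592*l + 4.6927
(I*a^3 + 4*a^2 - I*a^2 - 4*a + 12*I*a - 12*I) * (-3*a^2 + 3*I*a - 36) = -3*I*a^5 - 15*a^4 + 3*I*a^4 + 15*a^3 - 60*I*a^3 - 180*a^2 + 60*I*a^2 + 180*a - 432*I*a + 432*I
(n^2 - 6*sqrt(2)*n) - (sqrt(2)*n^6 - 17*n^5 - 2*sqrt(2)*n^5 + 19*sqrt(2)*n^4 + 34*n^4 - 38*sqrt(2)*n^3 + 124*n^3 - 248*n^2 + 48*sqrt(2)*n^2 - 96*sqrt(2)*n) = -sqrt(2)*n^6 + 2*sqrt(2)*n^5 + 17*n^5 - 34*n^4 - 19*sqrt(2)*n^4 - 124*n^3 + 38*sqrt(2)*n^3 - 48*sqrt(2)*n^2 + 249*n^2 + 90*sqrt(2)*n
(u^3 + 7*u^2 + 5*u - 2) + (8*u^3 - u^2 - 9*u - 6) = 9*u^3 + 6*u^2 - 4*u - 8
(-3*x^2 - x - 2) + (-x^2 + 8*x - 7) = -4*x^2 + 7*x - 9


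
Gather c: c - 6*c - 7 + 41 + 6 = 40 - 5*c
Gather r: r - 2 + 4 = r + 2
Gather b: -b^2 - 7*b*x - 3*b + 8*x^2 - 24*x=-b^2 + b*(-7*x - 3) + 8*x^2 - 24*x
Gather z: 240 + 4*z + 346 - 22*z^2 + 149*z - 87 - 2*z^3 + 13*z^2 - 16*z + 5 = -2*z^3 - 9*z^2 + 137*z + 504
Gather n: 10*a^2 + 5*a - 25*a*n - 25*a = 10*a^2 - 25*a*n - 20*a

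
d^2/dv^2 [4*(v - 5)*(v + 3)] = 8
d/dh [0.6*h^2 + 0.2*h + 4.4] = 1.2*h + 0.2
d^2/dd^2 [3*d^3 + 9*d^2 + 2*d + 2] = 18*d + 18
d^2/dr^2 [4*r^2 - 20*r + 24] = 8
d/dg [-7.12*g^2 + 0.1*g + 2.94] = 0.1 - 14.24*g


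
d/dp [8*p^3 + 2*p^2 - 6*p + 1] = 24*p^2 + 4*p - 6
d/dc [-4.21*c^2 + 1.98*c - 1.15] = 1.98 - 8.42*c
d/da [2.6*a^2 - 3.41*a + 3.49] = 5.2*a - 3.41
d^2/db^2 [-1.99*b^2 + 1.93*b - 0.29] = -3.98000000000000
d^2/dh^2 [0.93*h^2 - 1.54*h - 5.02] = 1.86000000000000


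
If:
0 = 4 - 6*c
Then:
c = 2/3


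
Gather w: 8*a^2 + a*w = 8*a^2 + a*w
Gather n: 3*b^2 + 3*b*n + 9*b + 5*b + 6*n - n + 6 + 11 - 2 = 3*b^2 + 14*b + n*(3*b + 5) + 15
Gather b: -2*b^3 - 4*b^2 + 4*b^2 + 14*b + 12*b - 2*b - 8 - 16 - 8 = -2*b^3 + 24*b - 32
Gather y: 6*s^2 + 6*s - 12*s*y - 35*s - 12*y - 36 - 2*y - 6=6*s^2 - 29*s + y*(-12*s - 14) - 42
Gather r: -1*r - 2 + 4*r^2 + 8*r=4*r^2 + 7*r - 2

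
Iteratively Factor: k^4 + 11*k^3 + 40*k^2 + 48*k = (k + 4)*(k^3 + 7*k^2 + 12*k) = (k + 3)*(k + 4)*(k^2 + 4*k) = (k + 3)*(k + 4)^2*(k)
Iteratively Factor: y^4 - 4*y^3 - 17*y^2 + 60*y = (y)*(y^3 - 4*y^2 - 17*y + 60) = y*(y - 5)*(y^2 + y - 12) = y*(y - 5)*(y + 4)*(y - 3)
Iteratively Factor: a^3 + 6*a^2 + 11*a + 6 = (a + 1)*(a^2 + 5*a + 6) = (a + 1)*(a + 3)*(a + 2)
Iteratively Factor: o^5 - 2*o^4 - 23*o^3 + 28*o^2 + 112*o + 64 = (o + 4)*(o^4 - 6*o^3 + o^2 + 24*o + 16) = (o + 1)*(o + 4)*(o^3 - 7*o^2 + 8*o + 16) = (o - 4)*(o + 1)*(o + 4)*(o^2 - 3*o - 4) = (o - 4)^2*(o + 1)*(o + 4)*(o + 1)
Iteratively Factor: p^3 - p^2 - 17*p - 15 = (p - 5)*(p^2 + 4*p + 3) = (p - 5)*(p + 3)*(p + 1)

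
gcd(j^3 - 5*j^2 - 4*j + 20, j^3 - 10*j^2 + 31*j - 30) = j^2 - 7*j + 10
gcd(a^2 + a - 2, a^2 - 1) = a - 1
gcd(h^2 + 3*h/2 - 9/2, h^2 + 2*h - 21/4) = h - 3/2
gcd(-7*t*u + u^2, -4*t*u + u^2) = u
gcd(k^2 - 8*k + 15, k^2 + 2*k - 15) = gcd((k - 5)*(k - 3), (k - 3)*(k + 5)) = k - 3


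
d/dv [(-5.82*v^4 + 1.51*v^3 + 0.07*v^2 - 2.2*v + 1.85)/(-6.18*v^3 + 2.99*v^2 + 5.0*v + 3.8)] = (35.9676*v^6 - 34.8036*v^5 - 82.3525*v^4 - 100.556*v^3 + 58.441*v^2 - 10.531*v - 17.61)/(38.1924*v^6 - 36.9564*v^5 - 52.8599*v^4 - 17.068*v^3 + 47.724*v^2 + 38.0*v + 14.44)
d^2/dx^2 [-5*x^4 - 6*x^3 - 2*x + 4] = 12*x*(-5*x - 3)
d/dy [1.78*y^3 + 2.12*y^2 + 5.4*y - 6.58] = 5.34*y^2 + 4.24*y + 5.4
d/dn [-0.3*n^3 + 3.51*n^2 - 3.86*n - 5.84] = -0.9*n^2 + 7.02*n - 3.86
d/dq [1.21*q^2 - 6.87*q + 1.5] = 2.42*q - 6.87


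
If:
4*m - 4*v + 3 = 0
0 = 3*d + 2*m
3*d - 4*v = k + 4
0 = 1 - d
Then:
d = 1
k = 2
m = -3/2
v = -3/4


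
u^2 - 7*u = u*(u - 7)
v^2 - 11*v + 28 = (v - 7)*(v - 4)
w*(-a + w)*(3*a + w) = -3*a^2*w + 2*a*w^2 + w^3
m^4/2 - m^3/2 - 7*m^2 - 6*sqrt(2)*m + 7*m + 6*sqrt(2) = (m/2 + sqrt(2))*(m - 1)*(m - 3*sqrt(2))*(m + sqrt(2))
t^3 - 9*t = t*(t - 3)*(t + 3)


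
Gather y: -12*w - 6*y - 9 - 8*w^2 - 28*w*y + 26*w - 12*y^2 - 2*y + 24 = -8*w^2 + 14*w - 12*y^2 + y*(-28*w - 8) + 15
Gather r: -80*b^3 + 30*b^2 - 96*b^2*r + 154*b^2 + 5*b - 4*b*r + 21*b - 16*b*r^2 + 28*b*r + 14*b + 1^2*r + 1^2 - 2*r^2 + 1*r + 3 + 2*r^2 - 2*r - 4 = -80*b^3 + 184*b^2 - 16*b*r^2 + 40*b + r*(-96*b^2 + 24*b)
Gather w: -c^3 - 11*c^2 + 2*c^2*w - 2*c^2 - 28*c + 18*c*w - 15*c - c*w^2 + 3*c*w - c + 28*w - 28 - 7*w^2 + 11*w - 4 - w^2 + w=-c^3 - 13*c^2 - 44*c + w^2*(-c - 8) + w*(2*c^2 + 21*c + 40) - 32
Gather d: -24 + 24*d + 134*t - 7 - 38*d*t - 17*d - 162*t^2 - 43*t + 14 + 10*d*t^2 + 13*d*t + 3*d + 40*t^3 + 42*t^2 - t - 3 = d*(10*t^2 - 25*t + 10) + 40*t^3 - 120*t^2 + 90*t - 20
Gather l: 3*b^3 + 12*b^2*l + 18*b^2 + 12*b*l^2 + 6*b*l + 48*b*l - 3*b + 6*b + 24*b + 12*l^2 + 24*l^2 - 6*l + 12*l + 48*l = 3*b^3 + 18*b^2 + 27*b + l^2*(12*b + 36) + l*(12*b^2 + 54*b + 54)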